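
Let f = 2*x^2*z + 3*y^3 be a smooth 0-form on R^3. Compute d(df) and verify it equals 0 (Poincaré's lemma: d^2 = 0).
d(df) = 0

Step 1: df = sum_i (∂f/∂x_i) dx_i = (4*x*z) dx + (9*y^2) dy + (2*x^2) dz.
Step 2: Apply d again. Using the 1-form formula, the coefficient of dx ∧ dy in d(df) is ∂^2 f/∂x ∂y - ∂^2 f/∂y ∂x = (0) - (0) = 0 (equality of mixed partials for smooth f).
Similarly for dx ∧ dz and dy ∧ dz — all coefficients vanish. So d(df) = 0.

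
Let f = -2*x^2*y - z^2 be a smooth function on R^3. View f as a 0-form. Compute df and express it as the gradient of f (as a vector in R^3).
df = (-4*x*y) dx + (-2*x^2) dy + (-2*z) dz; grad f = (-4*x*y, -2*x^2, -2*z)

For a 0-form f, d f = (∂f/∂x) dx + (∂f/∂y) dy + (∂f/∂z) dz. The components of the vector representation are exactly the entries of grad f in Cartesian coordinates:
  ∂f/∂x = -4*x*y
  ∂f/∂y = -2*x^2
  ∂f/∂z = -2*z.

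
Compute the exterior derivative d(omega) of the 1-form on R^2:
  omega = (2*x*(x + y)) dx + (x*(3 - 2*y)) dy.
d(omega) = (-2*x - 2*y + 3) dx ∧ dy

For a 1-form omega = sum_i f_i dx_i, the exterior derivative is
  d(omega) = sum_{i < j} (∂f_j/∂x_i - ∂f_i/∂x_j) dx_i ∧ dx_j.
  coefficient of dx ∧ dy: ∂f_2/∂x - ∂f_1/∂y = ∂(x*(3 - 2*y))/∂x - ∂(2*x*(x + y))/∂y = -2*x - 2*y + 3
Assembling: d(omega) = (-2*x - 2*y + 3) dx ∧ dy.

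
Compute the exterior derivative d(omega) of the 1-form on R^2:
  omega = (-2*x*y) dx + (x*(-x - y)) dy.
d(omega) = (-y) dx ∧ dy

For a 1-form omega = sum_i f_i dx_i, the exterior derivative is
  d(omega) = sum_{i < j} (∂f_j/∂x_i - ∂f_i/∂x_j) dx_i ∧ dx_j.
  coefficient of dx ∧ dy: ∂f_2/∂x - ∂f_1/∂y = ∂(x*(-x - y))/∂x - ∂(-2*x*y)/∂y = -y
Assembling: d(omega) = (-y) dx ∧ dy.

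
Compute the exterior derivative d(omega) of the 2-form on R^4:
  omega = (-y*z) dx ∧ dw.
d(omega) = (z) dx ∧ dy ∧ dw + (y) dx ∧ dz ∧ dw

For a 2-form omega = sum_{i<j} g_{ij} dx_i ∧ dx_j, the exterior derivative is
  d(omega) = sum_{i<j} d(g_{ij}) ∧ dx_i ∧ dx_j = sum_{i<j, k} (∂g_{ij}/∂x_k) dx_k ∧ dx_i ∧ dx_j.
Expand each term, using dx_k ∧ dx_i ∧ dx_j = sgn(permutation) dx_{(a)} ∧ dx_{(b)} ∧ dx_{(c)} with (a < b < c) sorted:
  d(-y*z) includes (∂/∂y)(-y*z) dy = (-z) dy, which multiplied by dx ∧ dw gives (z) dx ∧ dy ∧ dw
  d(-y*z) includes (∂/∂z)(-y*z) dz = (-y) dz, which multiplied by dx ∧ dw gives (y) dx ∧ dz ∧ dw
Collecting like 3-forms: d(omega) = (z) dx ∧ dy ∧ dw + (y) dx ∧ dz ∧ dw.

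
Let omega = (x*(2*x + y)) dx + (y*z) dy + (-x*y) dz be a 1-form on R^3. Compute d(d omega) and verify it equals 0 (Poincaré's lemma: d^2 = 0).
d(d omega) = 0

Step 1: d omega = sum_{i<j} (∂f_j/∂x_i - ∂f_i/∂x_j) dx_i ∧ dx_j:
  coeff of dx ∧ dy: -x
  coeff of dx ∧ dz: -y
  coeff of dy ∧ dz: -x - y
Step 2: Apply d again to each 2-form coefficient. The only possible 3-form in R^3 is dx ∧ dy ∧ dz, with coefficient
  ∂(coeff of dy∧dz)/∂x - ∂(coeff of dx∧dz)/∂y + ∂(coeff of dx∧dy)/∂z
  = ∂/∂x (-x - y) - ∂/∂y (-y) + ∂/∂z (-x).
Each of these terms simplifies to sums of mixed partials that cancel in pairs. The result is 0 (by equality of mixed partials for smooth functions — Schwarz / Clairaut).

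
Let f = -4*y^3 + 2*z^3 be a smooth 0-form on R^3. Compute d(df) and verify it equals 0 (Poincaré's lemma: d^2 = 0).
d(df) = 0

Step 1: df = sum_i (∂f/∂x_i) dx_i = (0) dx + (-12*y^2) dy + (6*z^2) dz.
Step 2: Apply d again. Using the 1-form formula, the coefficient of dx ∧ dy in d(df) is ∂^2 f/∂x ∂y - ∂^2 f/∂y ∂x = (0) - (0) = 0 (equality of mixed partials for smooth f).
Similarly for dx ∧ dz and dy ∧ dz — all coefficients vanish. So d(df) = 0.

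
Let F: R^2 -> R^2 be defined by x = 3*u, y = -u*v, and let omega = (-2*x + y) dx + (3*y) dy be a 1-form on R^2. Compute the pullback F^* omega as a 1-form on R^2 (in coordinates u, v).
F^* omega = (3*u*(v^2 - v - 6)) du + (3*u^2*v) dv

Using F^*(f dg) = (f ∘ F) d(g ∘ F), substitute each coordinate x_i by F_i(u, v) in f_i, and replace dx_i by d F_i = (∂F_i/∂u) du + (∂F_i/∂v) dv.
  For the x component: f_1(F) = u*(-v - 6); d F_1 = (3) du + (0) dv
  For the y component: f_2(F) = -3*u*v; d F_2 = (-v) du + (-u) dv
Combining and collecting du, dv coefficients:
  coeff of du: 3*u*(v^2 - v - 6)
  coeff of dv: 3*u^2*v
F^* omega = (3*u*(v^2 - v - 6)) du + (3*u^2*v) dv.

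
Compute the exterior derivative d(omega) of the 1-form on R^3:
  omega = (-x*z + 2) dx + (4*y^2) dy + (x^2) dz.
d(omega) = (3*x) dx ∧ dz

For a 1-form omega = sum_i f_i dx_i, the exterior derivative is
  d(omega) = sum_{i < j} (∂f_j/∂x_i - ∂f_i/∂x_j) dx_i ∧ dx_j.
  coefficient of dx ∧ dz: ∂f_3/∂x - ∂f_1/∂z = ∂(x^2)/∂x - ∂(-x*z + 2)/∂z = 3*x
Assembling: d(omega) = (3*x) dx ∧ dz.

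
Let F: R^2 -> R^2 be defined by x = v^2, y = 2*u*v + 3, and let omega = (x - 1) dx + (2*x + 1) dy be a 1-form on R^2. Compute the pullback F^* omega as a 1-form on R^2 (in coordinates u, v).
F^* omega = (4*v^3 + 2*v) du + (4*u*v^2 + 2*u + 2*v^3 - 2*v) dv

Using F^*(f dg) = (f ∘ F) d(g ∘ F), substitute each coordinate x_i by F_i(u, v) in f_i, and replace dx_i by d F_i = (∂F_i/∂u) du + (∂F_i/∂v) dv.
  For the x component: f_1(F) = v^2 - 1; d F_1 = (0) du + (2*v) dv
  For the y component: f_2(F) = 2*v^2 + 1; d F_2 = (2*v) du + (2*u) dv
Combining and collecting du, dv coefficients:
  coeff of du: 4*v^3 + 2*v
  coeff of dv: 4*u*v^2 + 2*u + 2*v^3 - 2*v
F^* omega = (4*v^3 + 2*v) du + (4*u*v^2 + 2*u + 2*v^3 - 2*v) dv.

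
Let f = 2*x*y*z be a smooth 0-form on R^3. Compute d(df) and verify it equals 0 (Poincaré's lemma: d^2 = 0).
d(df) = 0

Step 1: df = sum_i (∂f/∂x_i) dx_i = (2*y*z) dx + (2*x*z) dy + (2*x*y) dz.
Step 2: Apply d again. Using the 1-form formula, the coefficient of dx ∧ dy in d(df) is ∂^2 f/∂x ∂y - ∂^2 f/∂y ∂x = (2*z) - (2*z) = 0 (equality of mixed partials for smooth f).
Similarly for dx ∧ dz and dy ∧ dz — all coefficients vanish. So d(df) = 0.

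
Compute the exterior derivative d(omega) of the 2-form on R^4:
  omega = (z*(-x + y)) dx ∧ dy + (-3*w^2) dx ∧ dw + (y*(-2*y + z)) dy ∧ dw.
d(omega) = (-x + y) dx ∧ dy ∧ dz + (-y) dy ∧ dz ∧ dw

For a 2-form omega = sum_{i<j} g_{ij} dx_i ∧ dx_j, the exterior derivative is
  d(omega) = sum_{i<j} d(g_{ij}) ∧ dx_i ∧ dx_j = sum_{i<j, k} (∂g_{ij}/∂x_k) dx_k ∧ dx_i ∧ dx_j.
Expand each term, using dx_k ∧ dx_i ∧ dx_j = sgn(permutation) dx_{(a)} ∧ dx_{(b)} ∧ dx_{(c)} with (a < b < c) sorted:
  d(z*(-x + y)) includes (∂/∂z)(z*(-x + y)) dz = (-x + y) dz, which multiplied by dx ∧ dy gives (-x + y) dx ∧ dy ∧ dz
  d(y*(-2*y + z)) includes (∂/∂z)(y*(-2*y + z)) dz = (y) dz, which multiplied by dy ∧ dw gives (-y) dy ∧ dz ∧ dw
Collecting like 3-forms: d(omega) = (-x + y) dx ∧ dy ∧ dz + (-y) dy ∧ dz ∧ dw.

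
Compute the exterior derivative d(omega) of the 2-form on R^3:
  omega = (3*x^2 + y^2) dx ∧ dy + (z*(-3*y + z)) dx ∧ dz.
d(omega) = (3*z) dx ∧ dy ∧ dz

For a 2-form omega = sum_{i<j} g_{ij} dx_i ∧ dx_j, the exterior derivative is
  d(omega) = sum_{i<j} d(g_{ij}) ∧ dx_i ∧ dx_j = sum_{i<j, k} (∂g_{ij}/∂x_k) dx_k ∧ dx_i ∧ dx_j.
Expand each term, using dx_k ∧ dx_i ∧ dx_j = sgn(permutation) dx_{(a)} ∧ dx_{(b)} ∧ dx_{(c)} with (a < b < c) sorted:
  d(z*(-3*y + z)) includes (∂/∂y)(z*(-3*y + z)) dy = (-3*z) dy, which multiplied by dx ∧ dz gives (3*z) dx ∧ dy ∧ dz
Collecting like 3-forms: d(omega) = (3*z) dx ∧ dy ∧ dz.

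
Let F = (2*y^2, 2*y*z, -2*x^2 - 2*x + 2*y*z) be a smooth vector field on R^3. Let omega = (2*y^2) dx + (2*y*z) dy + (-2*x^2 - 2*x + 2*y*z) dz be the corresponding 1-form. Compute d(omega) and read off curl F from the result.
d(omega) = (-2*y + 2*z) dy ∧ dz + (4*x + 2) dz ∧ dx + (-4*y) dx ∧ dy; curl F = (-2*y + 2*z, 4*x + 2, -4*y)

d omega = sum_{i<j} (∂f_j/∂x_i - ∂f_i/∂x_j) dx_i ∧ dx_j. Under the identification (dy ∧ dz, dz ∧ dx, dx ∧ dy) ↔ (e_x, e_y, e_z), the coefficients are exactly the components of curl F. Compute:
  ∂R/∂y - ∂Q/∂z = (2*z) - (2*y) = -2*y + 2*z
  ∂P/∂z - ∂R/∂x = (0) - (-4*x - 2) = 4*x + 2
  ∂Q/∂x - ∂P/∂y = (0) - (4*y) = -4*y.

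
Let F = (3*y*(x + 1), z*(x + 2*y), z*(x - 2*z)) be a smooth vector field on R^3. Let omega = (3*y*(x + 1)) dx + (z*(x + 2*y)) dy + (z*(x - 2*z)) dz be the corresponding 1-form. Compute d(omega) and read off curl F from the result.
d(omega) = (-x - 2*y) dy ∧ dz + (-z) dz ∧ dx + (-3*x + z - 3) dx ∧ dy; curl F = (-x - 2*y, -z, -3*x + z - 3)

d omega = sum_{i<j} (∂f_j/∂x_i - ∂f_i/∂x_j) dx_i ∧ dx_j. Under the identification (dy ∧ dz, dz ∧ dx, dx ∧ dy) ↔ (e_x, e_y, e_z), the coefficients are exactly the components of curl F. Compute:
  ∂R/∂y - ∂Q/∂z = (0) - (x + 2*y) = -x - 2*y
  ∂P/∂z - ∂R/∂x = (0) - (z) = -z
  ∂Q/∂x - ∂P/∂y = (z) - (3*x + 3) = -3*x + z - 3.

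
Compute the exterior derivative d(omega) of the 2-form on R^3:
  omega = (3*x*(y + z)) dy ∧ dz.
d(omega) = (3*y + 3*z) dx ∧ dy ∧ dz

For a 2-form omega = sum_{i<j} g_{ij} dx_i ∧ dx_j, the exterior derivative is
  d(omega) = sum_{i<j} d(g_{ij}) ∧ dx_i ∧ dx_j = sum_{i<j, k} (∂g_{ij}/∂x_k) dx_k ∧ dx_i ∧ dx_j.
Expand each term, using dx_k ∧ dx_i ∧ dx_j = sgn(permutation) dx_{(a)} ∧ dx_{(b)} ∧ dx_{(c)} with (a < b < c) sorted:
  d(3*x*(y + z)) includes (∂/∂x)(3*x*(y + z)) dx = (3*y + 3*z) dx, which multiplied by dy ∧ dz gives (3*y + 3*z) dx ∧ dy ∧ dz
Collecting like 3-forms: d(omega) = (3*y + 3*z) dx ∧ dy ∧ dz.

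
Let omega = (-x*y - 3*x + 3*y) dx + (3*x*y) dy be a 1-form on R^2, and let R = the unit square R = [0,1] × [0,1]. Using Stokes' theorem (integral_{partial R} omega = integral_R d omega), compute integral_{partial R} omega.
integral_(partial R) omega = -1

Stokes: integral_partial_R omega = integral_R d omega with d omega = (∂Q/∂x - ∂P/∂y) dx ∧ dy.
  ∂Q/∂x = 3*y
  ∂P/∂y = 3 - x
  integrand = ∂Q/∂x - ∂P/∂y = x + 3*y - 3.
Integrating over R: integral_0^1 integral_0^1 (x + 3*y - 3) dx dy = -1.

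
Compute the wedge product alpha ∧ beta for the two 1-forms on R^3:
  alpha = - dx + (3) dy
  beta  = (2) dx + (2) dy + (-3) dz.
alpha ∧ beta = (-8) dx ∧ dy + (3) dx ∧ dz + (-9) dy ∧ dz

Distribute the wedge, using dx_i ∧ dx_j = -dx_j ∧ dx_i and dx_i ∧ dx_i = 0. For each pair (i, j) with i < j, the coefficient of dx_i ∧ dx_j in alpha ∧ beta is (alpha_i * beta_j - alpha_j * beta_i). Collecting: alpha ∧ beta = (-8) dx ∧ dy + (3) dx ∧ dz + (-9) dy ∧ dz.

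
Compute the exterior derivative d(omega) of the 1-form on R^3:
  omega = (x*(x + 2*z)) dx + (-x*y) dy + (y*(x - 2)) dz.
d(omega) = (-y) dx ∧ dy + (-2*x + y) dx ∧ dz + (x - 2) dy ∧ dz

For a 1-form omega = sum_i f_i dx_i, the exterior derivative is
  d(omega) = sum_{i < j} (∂f_j/∂x_i - ∂f_i/∂x_j) dx_i ∧ dx_j.
  coefficient of dx ∧ dy: ∂f_2/∂x - ∂f_1/∂y = ∂(-x*y)/∂x - ∂(x*(x + 2*z))/∂y = -y
  coefficient of dx ∧ dz: ∂f_3/∂x - ∂f_1/∂z = ∂(y*(x - 2))/∂x - ∂(x*(x + 2*z))/∂z = -2*x + y
  coefficient of dy ∧ dz: ∂f_3/∂y - ∂f_2/∂z = ∂(y*(x - 2))/∂y - ∂(-x*y)/∂z = x - 2
Assembling: d(omega) = (-y) dx ∧ dy + (-2*x + y) dx ∧ dz + (x - 2) dy ∧ dz.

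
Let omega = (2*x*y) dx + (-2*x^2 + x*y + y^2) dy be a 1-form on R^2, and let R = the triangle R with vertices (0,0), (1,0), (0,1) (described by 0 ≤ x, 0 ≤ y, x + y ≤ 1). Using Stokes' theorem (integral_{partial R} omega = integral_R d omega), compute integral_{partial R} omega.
integral_(partial R) omega = -5/6

Stokes: integral_partial_R omega = integral_R d omega with d omega = (∂Q/∂x - ∂P/∂y) dx ∧ dy.
  ∂Q/∂x = -4*x + y
  ∂P/∂y = 2*x
  integrand = ∂Q/∂x - ∂P/∂y = -6*x + y.
Integrating over R: integral_0^1 integral_0^{1-x} (-6*x + y) dy dx = -5/6.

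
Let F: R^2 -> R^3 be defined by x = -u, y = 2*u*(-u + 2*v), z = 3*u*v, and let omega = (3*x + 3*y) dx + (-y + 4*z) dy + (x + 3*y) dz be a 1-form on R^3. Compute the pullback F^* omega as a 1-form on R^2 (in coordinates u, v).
F^* omega = (u*(-8*u^2 - 42*u*v + 6*u + 68*v^2 - 15*v + 3)) du + (u^2*(-10*u + 68*v - 3)) dv

Using F^*(f dg) = (f ∘ F) d(g ∘ F), substitute each coordinate x_i by F_i(u, v) in f_i, and replace dx_i by d F_i = (∂F_i/∂u) du + (∂F_i/∂v) dv.
  For the x component: f_1(F) = 3*u*(-2*u + 4*v - 1); d F_1 = (-1) du + (0) dv
  For the y component: f_2(F) = 2*u*(u + 4*v); d F_2 = (-4*u + 4*v) du + (4*u) dv
  For the z component: f_3(F) = u*(-6*u + 12*v - 1); d F_3 = (3*v) du + (3*u) dv
Combining and collecting du, dv coefficients:
  coeff of du: u*(-8*u^2 - 42*u*v + 6*u + 68*v^2 - 15*v + 3)
  coeff of dv: u^2*(-10*u + 68*v - 3)
F^* omega = (u*(-8*u^2 - 42*u*v + 6*u + 68*v^2 - 15*v + 3)) du + (u^2*(-10*u + 68*v - 3)) dv.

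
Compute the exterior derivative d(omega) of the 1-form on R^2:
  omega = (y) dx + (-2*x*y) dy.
d(omega) = (-2*y - 1) dx ∧ dy

For a 1-form omega = sum_i f_i dx_i, the exterior derivative is
  d(omega) = sum_{i < j} (∂f_j/∂x_i - ∂f_i/∂x_j) dx_i ∧ dx_j.
  coefficient of dx ∧ dy: ∂f_2/∂x - ∂f_1/∂y = ∂(-2*x*y)/∂x - ∂(y)/∂y = -2*y - 1
Assembling: d(omega) = (-2*y - 1) dx ∧ dy.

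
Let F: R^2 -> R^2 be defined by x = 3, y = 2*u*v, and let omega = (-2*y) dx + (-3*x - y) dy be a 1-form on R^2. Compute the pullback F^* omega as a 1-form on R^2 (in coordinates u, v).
F^* omega = (2*v*(-2*u*v - 9)) du + (2*u*(-2*u*v - 9)) dv

Using F^*(f dg) = (f ∘ F) d(g ∘ F), substitute each coordinate x_i by F_i(u, v) in f_i, and replace dx_i by d F_i = (∂F_i/∂u) du + (∂F_i/∂v) dv.
  For the x component: f_1(F) = -4*u*v; d F_1 = (0) du + (0) dv
  For the y component: f_2(F) = -2*u*v - 9; d F_2 = (2*v) du + (2*u) dv
Combining and collecting du, dv coefficients:
  coeff of du: 2*v*(-2*u*v - 9)
  coeff of dv: 2*u*(-2*u*v - 9)
F^* omega = (2*v*(-2*u*v - 9)) du + (2*u*(-2*u*v - 9)) dv.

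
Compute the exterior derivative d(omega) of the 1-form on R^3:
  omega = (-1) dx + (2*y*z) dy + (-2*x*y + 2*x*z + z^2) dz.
d(omega) = (-2*y + 2*z) dx ∧ dz + (-2*x - 2*y) dy ∧ dz

For a 1-form omega = sum_i f_i dx_i, the exterior derivative is
  d(omega) = sum_{i < j} (∂f_j/∂x_i - ∂f_i/∂x_j) dx_i ∧ dx_j.
  coefficient of dx ∧ dz: ∂f_3/∂x - ∂f_1/∂z = ∂(-2*x*y + 2*x*z + z^2)/∂x - ∂(-1)/∂z = -2*y + 2*z
  coefficient of dy ∧ dz: ∂f_3/∂y - ∂f_2/∂z = ∂(-2*x*y + 2*x*z + z^2)/∂y - ∂(2*y*z)/∂z = -2*x - 2*y
Assembling: d(omega) = (-2*y + 2*z) dx ∧ dz + (-2*x - 2*y) dy ∧ dz.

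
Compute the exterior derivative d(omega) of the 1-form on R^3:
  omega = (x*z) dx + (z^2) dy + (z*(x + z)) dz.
d(omega) = (-x + z) dx ∧ dz + (-2*z) dy ∧ dz

For a 1-form omega = sum_i f_i dx_i, the exterior derivative is
  d(omega) = sum_{i < j} (∂f_j/∂x_i - ∂f_i/∂x_j) dx_i ∧ dx_j.
  coefficient of dx ∧ dz: ∂f_3/∂x - ∂f_1/∂z = ∂(z*(x + z))/∂x - ∂(x*z)/∂z = -x + z
  coefficient of dy ∧ dz: ∂f_3/∂y - ∂f_2/∂z = ∂(z*(x + z))/∂y - ∂(z^2)/∂z = -2*z
Assembling: d(omega) = (-x + z) dx ∧ dz + (-2*z) dy ∧ dz.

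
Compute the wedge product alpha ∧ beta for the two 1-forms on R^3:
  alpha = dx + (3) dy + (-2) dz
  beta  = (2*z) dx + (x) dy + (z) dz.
alpha ∧ beta = (x - 6*z) dx ∧ dy + (5*z) dx ∧ dz + (2*x + 3*z) dy ∧ dz

Distribute the wedge, using dx_i ∧ dx_j = -dx_j ∧ dx_i and dx_i ∧ dx_i = 0. For each pair (i, j) with i < j, the coefficient of dx_i ∧ dx_j in alpha ∧ beta is (alpha_i * beta_j - alpha_j * beta_i). Collecting: alpha ∧ beta = (x - 6*z) dx ∧ dy + (5*z) dx ∧ dz + (2*x + 3*z) dy ∧ dz.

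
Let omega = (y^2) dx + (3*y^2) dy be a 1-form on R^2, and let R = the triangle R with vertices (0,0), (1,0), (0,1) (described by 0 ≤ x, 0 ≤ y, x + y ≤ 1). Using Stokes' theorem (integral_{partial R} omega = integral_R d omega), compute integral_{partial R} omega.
integral_(partial R) omega = -1/3

Stokes: integral_partial_R omega = integral_R d omega with d omega = (∂Q/∂x - ∂P/∂y) dx ∧ dy.
  ∂Q/∂x = 0
  ∂P/∂y = 2*y
  integrand = ∂Q/∂x - ∂P/∂y = -2*y.
Integrating over R: integral_0^1 integral_0^{1-x} (-2*y) dy dx = -1/3.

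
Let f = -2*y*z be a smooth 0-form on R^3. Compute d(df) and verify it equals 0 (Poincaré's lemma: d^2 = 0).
d(df) = 0

Step 1: df = sum_i (∂f/∂x_i) dx_i = (0) dx + (-2*z) dy + (-2*y) dz.
Step 2: Apply d again. Using the 1-form formula, the coefficient of dx ∧ dy in d(df) is ∂^2 f/∂x ∂y - ∂^2 f/∂y ∂x = (0) - (0) = 0 (equality of mixed partials for smooth f).
Similarly for dx ∧ dz and dy ∧ dz — all coefficients vanish. So d(df) = 0.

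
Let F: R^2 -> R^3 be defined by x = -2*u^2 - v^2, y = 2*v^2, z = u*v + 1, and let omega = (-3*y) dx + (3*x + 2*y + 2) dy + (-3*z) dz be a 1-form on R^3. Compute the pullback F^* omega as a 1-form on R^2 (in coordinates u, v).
F^* omega = (3*v*(7*u*v - 1)) du + (-27*u^2*v - 3*u + 16*v^3 + 8*v) dv

Using F^*(f dg) = (f ∘ F) d(g ∘ F), substitute each coordinate x_i by F_i(u, v) in f_i, and replace dx_i by d F_i = (∂F_i/∂u) du + (∂F_i/∂v) dv.
  For the x component: f_1(F) = -6*v^2; d F_1 = (-4*u) du + (-2*v) dv
  For the y component: f_2(F) = -6*u^2 + v^2 + 2; d F_2 = (0) du + (4*v) dv
  For the z component: f_3(F) = -3*u*v - 3; d F_3 = (v) du + (u) dv
Combining and collecting du, dv coefficients:
  coeff of du: 3*v*(7*u*v - 1)
  coeff of dv: -27*u^2*v - 3*u + 16*v^3 + 8*v
F^* omega = (3*v*(7*u*v - 1)) du + (-27*u^2*v - 3*u + 16*v^3 + 8*v) dv.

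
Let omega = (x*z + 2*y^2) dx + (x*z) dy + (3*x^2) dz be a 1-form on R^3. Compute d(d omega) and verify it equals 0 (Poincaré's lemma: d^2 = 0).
d(d omega) = 0

Step 1: d omega = sum_{i<j} (∂f_j/∂x_i - ∂f_i/∂x_j) dx_i ∧ dx_j:
  coeff of dx ∧ dy: -4*y + z
  coeff of dx ∧ dz: 5*x
  coeff of dy ∧ dz: -x
Step 2: Apply d again to each 2-form coefficient. The only possible 3-form in R^3 is dx ∧ dy ∧ dz, with coefficient
  ∂(coeff of dy∧dz)/∂x - ∂(coeff of dx∧dz)/∂y + ∂(coeff of dx∧dy)/∂z
  = ∂/∂x (-x) - ∂/∂y (5*x) + ∂/∂z (-4*y + z).
Each of these terms simplifies to sums of mixed partials that cancel in pairs. The result is 0 (by equality of mixed partials for smooth functions — Schwarz / Clairaut).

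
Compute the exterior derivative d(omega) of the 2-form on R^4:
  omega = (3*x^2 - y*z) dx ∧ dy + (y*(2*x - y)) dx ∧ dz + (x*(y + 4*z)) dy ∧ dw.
d(omega) = (-2*x + y) dx ∧ dy ∧ dz + (y + 4*z) dx ∧ dy ∧ dw + (-4*x) dy ∧ dz ∧ dw

For a 2-form omega = sum_{i<j} g_{ij} dx_i ∧ dx_j, the exterior derivative is
  d(omega) = sum_{i<j} d(g_{ij}) ∧ dx_i ∧ dx_j = sum_{i<j, k} (∂g_{ij}/∂x_k) dx_k ∧ dx_i ∧ dx_j.
Expand each term, using dx_k ∧ dx_i ∧ dx_j = sgn(permutation) dx_{(a)} ∧ dx_{(b)} ∧ dx_{(c)} with (a < b < c) sorted:
  d(3*x^2 - y*z) includes (∂/∂z)(3*x^2 - y*z) dz = (-y) dz, which multiplied by dx ∧ dy gives (-y) dx ∧ dy ∧ dz
  d(y*(2*x - y)) includes (∂/∂y)(y*(2*x - y)) dy = (2*x - 2*y) dy, which multiplied by dx ∧ dz gives (-2*x + 2*y) dx ∧ dy ∧ dz
  d(x*(y + 4*z)) includes (∂/∂x)(x*(y + 4*z)) dx = (y + 4*z) dx, which multiplied by dy ∧ dw gives (y + 4*z) dx ∧ dy ∧ dw
  d(x*(y + 4*z)) includes (∂/∂z)(x*(y + 4*z)) dz = (4*x) dz, which multiplied by dy ∧ dw gives (-4*x) dy ∧ dz ∧ dw
Collecting like 3-forms: d(omega) = (-2*x + y) dx ∧ dy ∧ dz + (y + 4*z) dx ∧ dy ∧ dw + (-4*x) dy ∧ dz ∧ dw.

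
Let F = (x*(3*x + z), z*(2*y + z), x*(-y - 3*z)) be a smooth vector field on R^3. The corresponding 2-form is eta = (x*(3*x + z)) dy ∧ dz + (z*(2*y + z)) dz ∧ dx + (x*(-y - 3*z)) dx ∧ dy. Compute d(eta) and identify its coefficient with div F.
d(eta) = (3*x + 3*z) dx ∧ dy ∧ dz; div F = 3*x + 3*z

For a 2-form in R^3 of the form above, applying d gives a 3-form with coefficient ∂P/∂x + ∂Q/∂y + ∂R/∂z:
  ∂P/∂x = 6*x + z
  ∂Q/∂y = 2*z
  ∂R/∂z = -3*x
Sum = 3*x + 3*z, which is exactly div F.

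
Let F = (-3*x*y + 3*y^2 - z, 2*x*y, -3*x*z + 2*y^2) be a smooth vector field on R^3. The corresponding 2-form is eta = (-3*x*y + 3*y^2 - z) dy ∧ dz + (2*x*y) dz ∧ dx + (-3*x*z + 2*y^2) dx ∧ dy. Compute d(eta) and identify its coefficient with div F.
d(eta) = (-x - 3*y) dx ∧ dy ∧ dz; div F = -x - 3*y

For a 2-form in R^3 of the form above, applying d gives a 3-form with coefficient ∂P/∂x + ∂Q/∂y + ∂R/∂z:
  ∂P/∂x = -3*y
  ∂Q/∂y = 2*x
  ∂R/∂z = -3*x
Sum = -x - 3*y, which is exactly div F.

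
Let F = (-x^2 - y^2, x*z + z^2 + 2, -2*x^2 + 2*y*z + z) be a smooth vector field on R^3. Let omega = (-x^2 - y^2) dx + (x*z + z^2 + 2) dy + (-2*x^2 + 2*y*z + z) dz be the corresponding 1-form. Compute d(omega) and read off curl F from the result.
d(omega) = (-x) dy ∧ dz + (4*x) dz ∧ dx + (2*y + z) dx ∧ dy; curl F = (-x, 4*x, 2*y + z)

d omega = sum_{i<j} (∂f_j/∂x_i - ∂f_i/∂x_j) dx_i ∧ dx_j. Under the identification (dy ∧ dz, dz ∧ dx, dx ∧ dy) ↔ (e_x, e_y, e_z), the coefficients are exactly the components of curl F. Compute:
  ∂R/∂y - ∂Q/∂z = (2*z) - (x + 2*z) = -x
  ∂P/∂z - ∂R/∂x = (0) - (-4*x) = 4*x
  ∂Q/∂x - ∂P/∂y = (z) - (-2*y) = 2*y + z.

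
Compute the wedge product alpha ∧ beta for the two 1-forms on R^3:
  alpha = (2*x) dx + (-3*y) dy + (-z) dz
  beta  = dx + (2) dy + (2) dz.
alpha ∧ beta = (4*x + 3*y) dx ∧ dy + (4*x + z) dx ∧ dz + (-6*y + 2*z) dy ∧ dz

Distribute the wedge, using dx_i ∧ dx_j = -dx_j ∧ dx_i and dx_i ∧ dx_i = 0. For each pair (i, j) with i < j, the coefficient of dx_i ∧ dx_j in alpha ∧ beta is (alpha_i * beta_j - alpha_j * beta_i). Collecting: alpha ∧ beta = (4*x + 3*y) dx ∧ dy + (4*x + z) dx ∧ dz + (-6*y + 2*z) dy ∧ dz.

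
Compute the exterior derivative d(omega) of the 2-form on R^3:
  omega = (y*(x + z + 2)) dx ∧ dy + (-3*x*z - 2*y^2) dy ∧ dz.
d(omega) = (y - 3*z) dx ∧ dy ∧ dz

For a 2-form omega = sum_{i<j} g_{ij} dx_i ∧ dx_j, the exterior derivative is
  d(omega) = sum_{i<j} d(g_{ij}) ∧ dx_i ∧ dx_j = sum_{i<j, k} (∂g_{ij}/∂x_k) dx_k ∧ dx_i ∧ dx_j.
Expand each term, using dx_k ∧ dx_i ∧ dx_j = sgn(permutation) dx_{(a)} ∧ dx_{(b)} ∧ dx_{(c)} with (a < b < c) sorted:
  d(y*(x + z + 2)) includes (∂/∂z)(y*(x + z + 2)) dz = (y) dz, which multiplied by dx ∧ dy gives (y) dx ∧ dy ∧ dz
  d(-3*x*z - 2*y^2) includes (∂/∂x)(-3*x*z - 2*y^2) dx = (-3*z) dx, which multiplied by dy ∧ dz gives (-3*z) dx ∧ dy ∧ dz
Collecting like 3-forms: d(omega) = (y - 3*z) dx ∧ dy ∧ dz.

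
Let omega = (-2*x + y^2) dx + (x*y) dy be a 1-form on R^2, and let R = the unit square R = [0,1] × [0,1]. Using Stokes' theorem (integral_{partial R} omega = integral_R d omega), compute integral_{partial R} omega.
integral_(partial R) omega = -1/2

Stokes: integral_partial_R omega = integral_R d omega with d omega = (∂Q/∂x - ∂P/∂y) dx ∧ dy.
  ∂Q/∂x = y
  ∂P/∂y = 2*y
  integrand = ∂Q/∂x - ∂P/∂y = -y.
Integrating over R: integral_0^1 integral_0^1 (-y) dx dy = -1/2.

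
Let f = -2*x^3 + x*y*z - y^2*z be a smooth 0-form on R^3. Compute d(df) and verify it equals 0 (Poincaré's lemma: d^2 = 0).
d(df) = 0

Step 1: df = sum_i (∂f/∂x_i) dx_i = (-6*x^2 + y*z) dx + (z*(x - 2*y)) dy + (y*(x - y)) dz.
Step 2: Apply d again. Using the 1-form formula, the coefficient of dx ∧ dy in d(df) is ∂^2 f/∂x ∂y - ∂^2 f/∂y ∂x = (z) - (z) = 0 (equality of mixed partials for smooth f).
Similarly for dx ∧ dz and dy ∧ dz — all coefficients vanish. So d(df) = 0.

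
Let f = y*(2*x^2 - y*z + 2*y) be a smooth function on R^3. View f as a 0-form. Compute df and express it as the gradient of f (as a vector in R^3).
df = (4*x*y) dx + (2*x^2 - 2*y*z + 4*y) dy + (-y^2) dz; grad f = (4*x*y, 2*x^2 - 2*y*z + 4*y, -y^2)

For a 0-form f, d f = (∂f/∂x) dx + (∂f/∂y) dy + (∂f/∂z) dz. The components of the vector representation are exactly the entries of grad f in Cartesian coordinates:
  ∂f/∂x = 4*x*y
  ∂f/∂y = 2*x^2 - 2*y*z + 4*y
  ∂f/∂z = -y^2.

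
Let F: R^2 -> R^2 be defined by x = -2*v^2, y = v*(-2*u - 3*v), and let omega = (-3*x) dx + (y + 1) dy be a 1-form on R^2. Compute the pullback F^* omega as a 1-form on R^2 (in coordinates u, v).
F^* omega = (2*v*(2*u*v + 3*v^2 - 1)) du + (4*u^2*v + 18*u*v^2 - 2*u - 6*v^3 - 6*v) dv

Using F^*(f dg) = (f ∘ F) d(g ∘ F), substitute each coordinate x_i by F_i(u, v) in f_i, and replace dx_i by d F_i = (∂F_i/∂u) du + (∂F_i/∂v) dv.
  For the x component: f_1(F) = 6*v^2; d F_1 = (0) du + (-4*v) dv
  For the y component: f_2(F) = -2*u*v - 3*v^2 + 1; d F_2 = (-2*v) du + (-2*u - 6*v) dv
Combining and collecting du, dv coefficients:
  coeff of du: 2*v*(2*u*v + 3*v^2 - 1)
  coeff of dv: 4*u^2*v + 18*u*v^2 - 2*u - 6*v^3 - 6*v
F^* omega = (2*v*(2*u*v + 3*v^2 - 1)) du + (4*u^2*v + 18*u*v^2 - 2*u - 6*v^3 - 6*v) dv.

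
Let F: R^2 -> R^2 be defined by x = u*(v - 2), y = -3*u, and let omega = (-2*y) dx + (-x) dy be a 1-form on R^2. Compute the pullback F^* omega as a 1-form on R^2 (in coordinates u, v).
F^* omega = (9*u*(v - 2)) du + (6*u^2) dv

Using F^*(f dg) = (f ∘ F) d(g ∘ F), substitute each coordinate x_i by F_i(u, v) in f_i, and replace dx_i by d F_i = (∂F_i/∂u) du + (∂F_i/∂v) dv.
  For the x component: f_1(F) = 6*u; d F_1 = (v - 2) du + (u) dv
  For the y component: f_2(F) = u*(2 - v); d F_2 = (-3) du + (0) dv
Combining and collecting du, dv coefficients:
  coeff of du: 9*u*(v - 2)
  coeff of dv: 6*u^2
F^* omega = (9*u*(v - 2)) du + (6*u^2) dv.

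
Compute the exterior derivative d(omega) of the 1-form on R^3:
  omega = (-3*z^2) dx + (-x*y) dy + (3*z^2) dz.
d(omega) = (-y) dx ∧ dy + (6*z) dx ∧ dz

For a 1-form omega = sum_i f_i dx_i, the exterior derivative is
  d(omega) = sum_{i < j} (∂f_j/∂x_i - ∂f_i/∂x_j) dx_i ∧ dx_j.
  coefficient of dx ∧ dy: ∂f_2/∂x - ∂f_1/∂y = ∂(-x*y)/∂x - ∂(-3*z^2)/∂y = -y
  coefficient of dx ∧ dz: ∂f_3/∂x - ∂f_1/∂z = ∂(3*z^2)/∂x - ∂(-3*z^2)/∂z = 6*z
Assembling: d(omega) = (-y) dx ∧ dy + (6*z) dx ∧ dz.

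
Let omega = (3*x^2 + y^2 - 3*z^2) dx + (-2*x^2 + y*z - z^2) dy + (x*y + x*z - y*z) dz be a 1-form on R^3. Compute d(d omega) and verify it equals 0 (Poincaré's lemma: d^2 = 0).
d(d omega) = 0

Step 1: d omega = sum_{i<j} (∂f_j/∂x_i - ∂f_i/∂x_j) dx_i ∧ dx_j:
  coeff of dx ∧ dy: -4*x - 2*y
  coeff of dx ∧ dz: y + 7*z
  coeff of dy ∧ dz: x - y + z
Step 2: Apply d again to each 2-form coefficient. The only possible 3-form in R^3 is dx ∧ dy ∧ dz, with coefficient
  ∂(coeff of dy∧dz)/∂x - ∂(coeff of dx∧dz)/∂y + ∂(coeff of dx∧dy)/∂z
  = ∂/∂x (x - y + z) - ∂/∂y (y + 7*z) + ∂/∂z (-4*x - 2*y).
Each of these terms simplifies to sums of mixed partials that cancel in pairs. The result is 0 (by equality of mixed partials for smooth functions — Schwarz / Clairaut).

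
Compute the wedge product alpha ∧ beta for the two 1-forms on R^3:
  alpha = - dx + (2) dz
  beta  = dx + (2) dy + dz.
alpha ∧ beta = (-2) dx ∧ dy + (-3) dx ∧ dz + (-4) dy ∧ dz

Distribute the wedge, using dx_i ∧ dx_j = -dx_j ∧ dx_i and dx_i ∧ dx_i = 0. For each pair (i, j) with i < j, the coefficient of dx_i ∧ dx_j in alpha ∧ beta is (alpha_i * beta_j - alpha_j * beta_i). Collecting: alpha ∧ beta = (-2) dx ∧ dy + (-3) dx ∧ dz + (-4) dy ∧ dz.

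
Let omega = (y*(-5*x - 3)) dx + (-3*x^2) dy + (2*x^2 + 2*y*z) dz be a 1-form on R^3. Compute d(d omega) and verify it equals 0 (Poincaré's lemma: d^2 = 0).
d(d omega) = 0

Step 1: d omega = sum_{i<j} (∂f_j/∂x_i - ∂f_i/∂x_j) dx_i ∧ dx_j:
  coeff of dx ∧ dy: 3 - x
  coeff of dx ∧ dz: 4*x
  coeff of dy ∧ dz: 2*z
Step 2: Apply d again to each 2-form coefficient. The only possible 3-form in R^3 is dx ∧ dy ∧ dz, with coefficient
  ∂(coeff of dy∧dz)/∂x - ∂(coeff of dx∧dz)/∂y + ∂(coeff of dx∧dy)/∂z
  = ∂/∂x (2*z) - ∂/∂y (4*x) + ∂/∂z (3 - x).
Each of these terms simplifies to sums of mixed partials that cancel in pairs. The result is 0 (by equality of mixed partials for smooth functions — Schwarz / Clairaut).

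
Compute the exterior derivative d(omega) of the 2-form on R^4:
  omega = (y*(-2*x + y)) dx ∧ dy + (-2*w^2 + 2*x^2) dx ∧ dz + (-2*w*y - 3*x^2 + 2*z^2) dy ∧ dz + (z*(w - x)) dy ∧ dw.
d(omega) = (-4*w) dx ∧ dz ∧ dw + (-6*x) dx ∧ dy ∧ dz + (-w + x - 2*y) dy ∧ dz ∧ dw + (-z) dx ∧ dy ∧ dw

For a 2-form omega = sum_{i<j} g_{ij} dx_i ∧ dx_j, the exterior derivative is
  d(omega) = sum_{i<j} d(g_{ij}) ∧ dx_i ∧ dx_j = sum_{i<j, k} (∂g_{ij}/∂x_k) dx_k ∧ dx_i ∧ dx_j.
Expand each term, using dx_k ∧ dx_i ∧ dx_j = sgn(permutation) dx_{(a)} ∧ dx_{(b)} ∧ dx_{(c)} with (a < b < c) sorted:
  d(-2*w^2 + 2*x^2) includes (∂/∂w)(-2*w^2 + 2*x^2) dw = (-4*w) dw, which multiplied by dx ∧ dz gives (-4*w) dx ∧ dz ∧ dw
  d(-2*w*y - 3*x^2 + 2*z^2) includes (∂/∂x)(-2*w*y - 3*x^2 + 2*z^2) dx = (-6*x) dx, which multiplied by dy ∧ dz gives (-6*x) dx ∧ dy ∧ dz
  d(-2*w*y - 3*x^2 + 2*z^2) includes (∂/∂w)(-2*w*y - 3*x^2 + 2*z^2) dw = (-2*y) dw, which multiplied by dy ∧ dz gives (-2*y) dy ∧ dz ∧ dw
  d(z*(w - x)) includes (∂/∂x)(z*(w - x)) dx = (-z) dx, which multiplied by dy ∧ dw gives (-z) dx ∧ dy ∧ dw
  d(z*(w - x)) includes (∂/∂z)(z*(w - x)) dz = (w - x) dz, which multiplied by dy ∧ dw gives (-w + x) dy ∧ dz ∧ dw
Collecting like 3-forms: d(omega) = (-4*w) dx ∧ dz ∧ dw + (-6*x) dx ∧ dy ∧ dz + (-w + x - 2*y) dy ∧ dz ∧ dw + (-z) dx ∧ dy ∧ dw.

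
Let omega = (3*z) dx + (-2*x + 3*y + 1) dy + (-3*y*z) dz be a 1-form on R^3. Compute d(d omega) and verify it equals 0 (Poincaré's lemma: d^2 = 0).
d(d omega) = 0

Step 1: d omega = sum_{i<j} (∂f_j/∂x_i - ∂f_i/∂x_j) dx_i ∧ dx_j:
  coeff of dx ∧ dy: -2
  coeff of dx ∧ dz: -3
  coeff of dy ∧ dz: -3*z
Step 2: Apply d again to each 2-form coefficient. The only possible 3-form in R^3 is dx ∧ dy ∧ dz, with coefficient
  ∂(coeff of dy∧dz)/∂x - ∂(coeff of dx∧dz)/∂y + ∂(coeff of dx∧dy)/∂z
  = ∂/∂x (-3*z) - ∂/∂y (-3) + ∂/∂z (-2).
Each of these terms simplifies to sums of mixed partials that cancel in pairs. The result is 0 (by equality of mixed partials for smooth functions — Schwarz / Clairaut).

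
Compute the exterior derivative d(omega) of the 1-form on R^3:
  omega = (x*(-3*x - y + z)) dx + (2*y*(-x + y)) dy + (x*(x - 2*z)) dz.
d(omega) = (x - 2*y) dx ∧ dy + (x - 2*z) dx ∧ dz

For a 1-form omega = sum_i f_i dx_i, the exterior derivative is
  d(omega) = sum_{i < j} (∂f_j/∂x_i - ∂f_i/∂x_j) dx_i ∧ dx_j.
  coefficient of dx ∧ dy: ∂f_2/∂x - ∂f_1/∂y = ∂(2*y*(-x + y))/∂x - ∂(x*(-3*x - y + z))/∂y = x - 2*y
  coefficient of dx ∧ dz: ∂f_3/∂x - ∂f_1/∂z = ∂(x*(x - 2*z))/∂x - ∂(x*(-3*x - y + z))/∂z = x - 2*z
Assembling: d(omega) = (x - 2*y) dx ∧ dy + (x - 2*z) dx ∧ dz.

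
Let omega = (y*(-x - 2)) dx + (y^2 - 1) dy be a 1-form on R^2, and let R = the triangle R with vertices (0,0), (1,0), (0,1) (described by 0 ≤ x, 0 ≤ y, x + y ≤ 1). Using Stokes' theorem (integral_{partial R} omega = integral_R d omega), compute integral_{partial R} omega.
integral_(partial R) omega = 7/6

Stokes: integral_partial_R omega = integral_R d omega with d omega = (∂Q/∂x - ∂P/∂y) dx ∧ dy.
  ∂Q/∂x = 0
  ∂P/∂y = -x - 2
  integrand = ∂Q/∂x - ∂P/∂y = x + 2.
Integrating over R: integral_0^1 integral_0^{1-x} (x + 2) dy dx = 7/6.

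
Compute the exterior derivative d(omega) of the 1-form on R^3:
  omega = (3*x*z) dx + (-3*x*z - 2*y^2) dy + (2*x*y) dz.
d(omega) = (-3*z) dx ∧ dy + (-3*x + 2*y) dx ∧ dz + (5*x) dy ∧ dz

For a 1-form omega = sum_i f_i dx_i, the exterior derivative is
  d(omega) = sum_{i < j} (∂f_j/∂x_i - ∂f_i/∂x_j) dx_i ∧ dx_j.
  coefficient of dx ∧ dy: ∂f_2/∂x - ∂f_1/∂y = ∂(-3*x*z - 2*y^2)/∂x - ∂(3*x*z)/∂y = -3*z
  coefficient of dx ∧ dz: ∂f_3/∂x - ∂f_1/∂z = ∂(2*x*y)/∂x - ∂(3*x*z)/∂z = -3*x + 2*y
  coefficient of dy ∧ dz: ∂f_3/∂y - ∂f_2/∂z = ∂(2*x*y)/∂y - ∂(-3*x*z - 2*y^2)/∂z = 5*x
Assembling: d(omega) = (-3*z) dx ∧ dy + (-3*x + 2*y) dx ∧ dz + (5*x) dy ∧ dz.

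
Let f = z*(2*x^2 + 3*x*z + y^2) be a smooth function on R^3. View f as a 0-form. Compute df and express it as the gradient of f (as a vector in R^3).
df = (z*(4*x + 3*z)) dx + (2*y*z) dy + (2*x^2 + 6*x*z + y^2) dz; grad f = (z*(4*x + 3*z), 2*y*z, 2*x^2 + 6*x*z + y^2)

For a 0-form f, d f = (∂f/∂x) dx + (∂f/∂y) dy + (∂f/∂z) dz. The components of the vector representation are exactly the entries of grad f in Cartesian coordinates:
  ∂f/∂x = z*(4*x + 3*z)
  ∂f/∂y = 2*y*z
  ∂f/∂z = 2*x^2 + 6*x*z + y^2.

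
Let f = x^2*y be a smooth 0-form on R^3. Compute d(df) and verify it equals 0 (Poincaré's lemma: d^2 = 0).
d(df) = 0

Step 1: df = sum_i (∂f/∂x_i) dx_i = (2*x*y) dx + (x^2) dy + (0) dz.
Step 2: Apply d again. Using the 1-form formula, the coefficient of dx ∧ dy in d(df) is ∂^2 f/∂x ∂y - ∂^2 f/∂y ∂x = (2*x) - (2*x) = 0 (equality of mixed partials for smooth f).
Similarly for dx ∧ dz and dy ∧ dz — all coefficients vanish. So d(df) = 0.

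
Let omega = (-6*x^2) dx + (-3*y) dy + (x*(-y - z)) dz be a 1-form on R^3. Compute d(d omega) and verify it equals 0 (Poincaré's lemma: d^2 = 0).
d(d omega) = 0

Step 1: d omega = sum_{i<j} (∂f_j/∂x_i - ∂f_i/∂x_j) dx_i ∧ dx_j:
  coeff of dx ∧ dy: 0
  coeff of dx ∧ dz: -y - z
  coeff of dy ∧ dz: -x
Step 2: Apply d again to each 2-form coefficient. The only possible 3-form in R^3 is dx ∧ dy ∧ dz, with coefficient
  ∂(coeff of dy∧dz)/∂x - ∂(coeff of dx∧dz)/∂y + ∂(coeff of dx∧dy)/∂z
  = ∂/∂x (-x) - ∂/∂y (-y - z) + ∂/∂z (0).
Each of these terms simplifies to sums of mixed partials that cancel in pairs. The result is 0 (by equality of mixed partials for smooth functions — Schwarz / Clairaut).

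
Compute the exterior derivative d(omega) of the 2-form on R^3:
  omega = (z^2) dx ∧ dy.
d(omega) = (2*z) dx ∧ dy ∧ dz

For a 2-form omega = sum_{i<j} g_{ij} dx_i ∧ dx_j, the exterior derivative is
  d(omega) = sum_{i<j} d(g_{ij}) ∧ dx_i ∧ dx_j = sum_{i<j, k} (∂g_{ij}/∂x_k) dx_k ∧ dx_i ∧ dx_j.
Expand each term, using dx_k ∧ dx_i ∧ dx_j = sgn(permutation) dx_{(a)} ∧ dx_{(b)} ∧ dx_{(c)} with (a < b < c) sorted:
  d(z^2) includes (∂/∂z)(z^2) dz = (2*z) dz, which multiplied by dx ∧ dy gives (2*z) dx ∧ dy ∧ dz
Collecting like 3-forms: d(omega) = (2*z) dx ∧ dy ∧ dz.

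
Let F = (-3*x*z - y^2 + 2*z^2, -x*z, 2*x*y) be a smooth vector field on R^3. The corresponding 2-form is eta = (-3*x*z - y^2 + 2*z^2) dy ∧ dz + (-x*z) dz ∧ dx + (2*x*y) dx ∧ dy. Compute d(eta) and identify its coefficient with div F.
d(eta) = (-3*z) dx ∧ dy ∧ dz; div F = -3*z

For a 2-form in R^3 of the form above, applying d gives a 3-form with coefficient ∂P/∂x + ∂Q/∂y + ∂R/∂z:
  ∂P/∂x = -3*z
  ∂Q/∂y = 0
  ∂R/∂z = 0
Sum = -3*z, which is exactly div F.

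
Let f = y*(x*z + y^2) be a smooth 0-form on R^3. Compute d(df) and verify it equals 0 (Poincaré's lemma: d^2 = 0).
d(df) = 0

Step 1: df = sum_i (∂f/∂x_i) dx_i = (y*z) dx + (x*z + 3*y^2) dy + (x*y) dz.
Step 2: Apply d again. Using the 1-form formula, the coefficient of dx ∧ dy in d(df) is ∂^2 f/∂x ∂y - ∂^2 f/∂y ∂x = (z) - (z) = 0 (equality of mixed partials for smooth f).
Similarly for dx ∧ dz and dy ∧ dz — all coefficients vanish. So d(df) = 0.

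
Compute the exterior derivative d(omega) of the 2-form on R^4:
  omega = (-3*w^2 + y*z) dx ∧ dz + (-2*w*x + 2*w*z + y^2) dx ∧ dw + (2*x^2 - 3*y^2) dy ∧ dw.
d(omega) = (-z) dx ∧ dy ∧ dz + (-8*w) dx ∧ dz ∧ dw + (4*x - 2*y) dx ∧ dy ∧ dw

For a 2-form omega = sum_{i<j} g_{ij} dx_i ∧ dx_j, the exterior derivative is
  d(omega) = sum_{i<j} d(g_{ij}) ∧ dx_i ∧ dx_j = sum_{i<j, k} (∂g_{ij}/∂x_k) dx_k ∧ dx_i ∧ dx_j.
Expand each term, using dx_k ∧ dx_i ∧ dx_j = sgn(permutation) dx_{(a)} ∧ dx_{(b)} ∧ dx_{(c)} with (a < b < c) sorted:
  d(-3*w^2 + y*z) includes (∂/∂y)(-3*w^2 + y*z) dy = (z) dy, which multiplied by dx ∧ dz gives (-z) dx ∧ dy ∧ dz
  d(-3*w^2 + y*z) includes (∂/∂w)(-3*w^2 + y*z) dw = (-6*w) dw, which multiplied by dx ∧ dz gives (-6*w) dx ∧ dz ∧ dw
  d(-2*w*x + 2*w*z + y^2) includes (∂/∂y)(-2*w*x + 2*w*z + y^2) dy = (2*y) dy, which multiplied by dx ∧ dw gives (-2*y) dx ∧ dy ∧ dw
  d(-2*w*x + 2*w*z + y^2) includes (∂/∂z)(-2*w*x + 2*w*z + y^2) dz = (2*w) dz, which multiplied by dx ∧ dw gives (-2*w) dx ∧ dz ∧ dw
  d(2*x^2 - 3*y^2) includes (∂/∂x)(2*x^2 - 3*y^2) dx = (4*x) dx, which multiplied by dy ∧ dw gives (4*x) dx ∧ dy ∧ dw
Collecting like 3-forms: d(omega) = (-z) dx ∧ dy ∧ dz + (-8*w) dx ∧ dz ∧ dw + (4*x - 2*y) dx ∧ dy ∧ dw.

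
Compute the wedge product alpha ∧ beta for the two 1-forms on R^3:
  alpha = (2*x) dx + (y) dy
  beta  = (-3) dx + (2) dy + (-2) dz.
alpha ∧ beta = (4*x + 3*y) dx ∧ dy + (-4*x) dx ∧ dz + (-2*y) dy ∧ dz

Distribute the wedge, using dx_i ∧ dx_j = -dx_j ∧ dx_i and dx_i ∧ dx_i = 0. For each pair (i, j) with i < j, the coefficient of dx_i ∧ dx_j in alpha ∧ beta is (alpha_i * beta_j - alpha_j * beta_i). Collecting: alpha ∧ beta = (4*x + 3*y) dx ∧ dy + (-4*x) dx ∧ dz + (-2*y) dy ∧ dz.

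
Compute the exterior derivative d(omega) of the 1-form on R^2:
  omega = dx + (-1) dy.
d(omega) = 0

For a 1-form omega = sum_i f_i dx_i, the exterior derivative is
  d(omega) = sum_{i < j} (∂f_j/∂x_i - ∂f_i/∂x_j) dx_i ∧ dx_j.

Assembling: d(omega) = 0.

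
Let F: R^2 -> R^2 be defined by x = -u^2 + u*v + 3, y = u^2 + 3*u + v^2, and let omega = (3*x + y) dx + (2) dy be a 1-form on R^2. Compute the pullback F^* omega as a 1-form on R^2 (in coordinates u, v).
F^* omega = (4*u^3 - 8*u^2*v - 6*u^2 + u*v^2 + 3*u*v - 14*u + v^3 + 9*v + 6) du + (-2*u^3 + 3*u^2*v + 3*u^2 + u*v^2 + 9*u + 4*v) dv

Using F^*(f dg) = (f ∘ F) d(g ∘ F), substitute each coordinate x_i by F_i(u, v) in f_i, and replace dx_i by d F_i = (∂F_i/∂u) du + (∂F_i/∂v) dv.
  For the x component: f_1(F) = -2*u^2 + 3*u*v + 3*u + v^2 + 9; d F_1 = (-2*u + v) du + (u) dv
  For the y component: f_2(F) = 2; d F_2 = (2*u + 3) du + (2*v) dv
Combining and collecting du, dv coefficients:
  coeff of du: 4*u^3 - 8*u^2*v - 6*u^2 + u*v^2 + 3*u*v - 14*u + v^3 + 9*v + 6
  coeff of dv: -2*u^3 + 3*u^2*v + 3*u^2 + u*v^2 + 9*u + 4*v
F^* omega = (4*u^3 - 8*u^2*v - 6*u^2 + u*v^2 + 3*u*v - 14*u + v^3 + 9*v + 6) du + (-2*u^3 + 3*u^2*v + 3*u^2 + u*v^2 + 9*u + 4*v) dv.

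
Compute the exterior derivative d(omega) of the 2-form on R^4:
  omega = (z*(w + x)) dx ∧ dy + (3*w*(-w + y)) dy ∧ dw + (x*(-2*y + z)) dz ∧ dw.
d(omega) = (w + x) dx ∧ dy ∧ dz + (z) dx ∧ dy ∧ dw + (-2*y + z) dx ∧ dz ∧ dw + (-2*x) dy ∧ dz ∧ dw

For a 2-form omega = sum_{i<j} g_{ij} dx_i ∧ dx_j, the exterior derivative is
  d(omega) = sum_{i<j} d(g_{ij}) ∧ dx_i ∧ dx_j = sum_{i<j, k} (∂g_{ij}/∂x_k) dx_k ∧ dx_i ∧ dx_j.
Expand each term, using dx_k ∧ dx_i ∧ dx_j = sgn(permutation) dx_{(a)} ∧ dx_{(b)} ∧ dx_{(c)} with (a < b < c) sorted:
  d(z*(w + x)) includes (∂/∂z)(z*(w + x)) dz = (w + x) dz, which multiplied by dx ∧ dy gives (w + x) dx ∧ dy ∧ dz
  d(z*(w + x)) includes (∂/∂w)(z*(w + x)) dw = (z) dw, which multiplied by dx ∧ dy gives (z) dx ∧ dy ∧ dw
  d(x*(-2*y + z)) includes (∂/∂x)(x*(-2*y + z)) dx = (-2*y + z) dx, which multiplied by dz ∧ dw gives (-2*y + z) dx ∧ dz ∧ dw
  d(x*(-2*y + z)) includes (∂/∂y)(x*(-2*y + z)) dy = (-2*x) dy, which multiplied by dz ∧ dw gives (-2*x) dy ∧ dz ∧ dw
Collecting like 3-forms: d(omega) = (w + x) dx ∧ dy ∧ dz + (z) dx ∧ dy ∧ dw + (-2*y + z) dx ∧ dz ∧ dw + (-2*x) dy ∧ dz ∧ dw.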